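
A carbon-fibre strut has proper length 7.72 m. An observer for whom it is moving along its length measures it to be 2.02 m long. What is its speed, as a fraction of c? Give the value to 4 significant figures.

β ≈ 0.9652

γ = L₀/L = 7.72/2.02 = 3.82178
β = √(1 − 1/γ²) = 0.9652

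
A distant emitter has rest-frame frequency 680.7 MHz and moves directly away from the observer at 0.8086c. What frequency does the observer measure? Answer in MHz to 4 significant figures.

f_obs ≈ 221.4 MHz

Relativistic Doppler: f_obs = f_src √((1−β)/(1+β))
= 680.7 × √(0.191400/1.80860) = 680.7 × 0.325312 = 221.4 MHz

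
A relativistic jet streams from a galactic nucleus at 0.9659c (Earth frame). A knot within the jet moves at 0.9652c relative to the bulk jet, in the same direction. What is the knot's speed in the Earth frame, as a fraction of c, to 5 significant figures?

Relativistic velocity addition: u = (u' + v)/(1 + u'v/c²)
= (0.9652 + 0.9659)/(1 + 0.9652×0.9659) = 1.9311/1.932287 = 0.99939

u ≈ 0.99939c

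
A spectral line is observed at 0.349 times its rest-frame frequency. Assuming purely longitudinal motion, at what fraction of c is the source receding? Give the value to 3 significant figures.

f_obs/f_src = √((1−β)/(1+β)) = 0.349  ⇒  (1−β)/(1+β) = 0.12180
β = |1 − D²|/(1 + D²) = |1 − 0.12180|/(1 + 0.12180) = 0.783

β ≈ 0.783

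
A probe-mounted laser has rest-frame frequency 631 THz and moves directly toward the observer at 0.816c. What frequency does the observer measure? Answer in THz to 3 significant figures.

f_obs ≈ 1980 THz

Relativistic Doppler: f_obs = f_src √((1+β)/(1−β))
= 631 × √(1.8160/0.18400) = 631 × 3.1416 = 1980 THz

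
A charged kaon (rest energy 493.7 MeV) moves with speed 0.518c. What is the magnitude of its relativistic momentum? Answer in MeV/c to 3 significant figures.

p ≈ 299 MeV/c

γ = 1/√(1 − 0.518²) = 1.1691
p = γβm₀c = 1.1691 × 0.518 × 493.7 MeV/c = 299 MeV/c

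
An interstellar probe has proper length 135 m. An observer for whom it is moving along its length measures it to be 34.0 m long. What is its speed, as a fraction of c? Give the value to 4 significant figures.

γ = L₀/L = 135/34.0 = 3.97059
β = √(1 − 1/γ²) = 0.9678

β ≈ 0.9678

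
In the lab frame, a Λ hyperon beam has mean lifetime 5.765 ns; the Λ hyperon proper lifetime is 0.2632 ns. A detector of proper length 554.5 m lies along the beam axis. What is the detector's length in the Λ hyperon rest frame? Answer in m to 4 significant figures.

L ≈ 25.32 m

Time dilation ⇒ γ = Δt/τ₀ = 5.765/0.2632 = 21.9035
Length contraction: L = L₀/γ = 554.5/21.9035 = 25.32 m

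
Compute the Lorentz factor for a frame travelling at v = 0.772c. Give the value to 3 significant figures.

γ ≈ 1.57

γ = 1/√(1 − β²) = 1/√(1 − 0.772²) = 1/√(0.40402) = 1.57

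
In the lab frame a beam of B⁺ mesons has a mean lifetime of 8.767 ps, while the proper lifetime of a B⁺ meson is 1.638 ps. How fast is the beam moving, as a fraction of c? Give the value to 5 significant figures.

β ≈ 0.98239

γ = Δt/τ₀ = 8.767/1.638 = 5.352259
β = √(1 − 1/γ²) = √(1 − 1/5.352259²) = 0.98239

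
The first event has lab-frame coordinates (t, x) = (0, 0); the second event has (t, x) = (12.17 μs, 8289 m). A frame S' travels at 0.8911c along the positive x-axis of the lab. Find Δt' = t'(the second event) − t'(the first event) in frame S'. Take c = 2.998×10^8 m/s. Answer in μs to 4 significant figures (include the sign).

γ = 1/√(1 − 0.8911²) = 2.20358
Δt' = γ(Δt − vΔx/c²) = 2.20358 × (12.17 μs − 0.8911×8289 m / (2.998×10^8 m/s))
= 2.20358 × (-12.4675 μs) = -27.47 μs

Δt' ≈ -27.47 μs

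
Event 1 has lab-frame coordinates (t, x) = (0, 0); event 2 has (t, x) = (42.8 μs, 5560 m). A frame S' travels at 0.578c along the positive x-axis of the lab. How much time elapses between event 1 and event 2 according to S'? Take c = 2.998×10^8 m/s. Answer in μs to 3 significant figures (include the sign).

γ = 1/√(1 − 0.578²) = 1.2254
Δt' = γ(Δt − vΔx/c²) = 1.2254 × (42.8 μs − 0.578×5560 m / (2.998×10^8 m/s))
= 1.2254 × (32.081 μs) = 39.3 μs

Δt' ≈ 39.3 μs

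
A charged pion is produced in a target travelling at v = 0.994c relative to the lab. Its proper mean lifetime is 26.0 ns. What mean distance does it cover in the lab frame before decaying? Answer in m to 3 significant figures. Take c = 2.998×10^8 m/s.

d ≈ 70.8 m

γ = 1/√(1 − 0.994²) = 9.1424
Dilated lifetime: Δt = γτ₀ = 9.1424 × 26.0 ns = 237.70 ns
d = vΔt = 0.994c × 237.70 ns = 2.9800×10^8 m/s × 2.3770×10^-7 s = 70.8 m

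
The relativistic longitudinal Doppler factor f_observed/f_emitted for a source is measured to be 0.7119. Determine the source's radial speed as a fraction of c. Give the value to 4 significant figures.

f_obs/f_src = √((1−β)/(1+β)) = 0.7119  ⇒  (1−β)/(1+β) = 0.506802
β = |1 − D²|/(1 + D²) = |1 − 0.506802|/(1 + 0.506802) = 0.3273

β ≈ 0.3273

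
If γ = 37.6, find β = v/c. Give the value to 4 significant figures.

β = √(1 − 1/γ²) = √(1 − 1/37.6²) = √(0.999293) = 0.9996

β ≈ 0.9996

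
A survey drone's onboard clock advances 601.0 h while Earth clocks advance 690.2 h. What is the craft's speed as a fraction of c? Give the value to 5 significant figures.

γ = Δt/τ₀ = 690.2/601.0 = 1.148419
β = √(1 − 1/γ²) = √(1 − 1/1.148419²) = 0.49170

β ≈ 0.49170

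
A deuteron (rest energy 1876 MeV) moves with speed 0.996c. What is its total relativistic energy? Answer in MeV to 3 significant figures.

E ≈ 21000 MeV

γ = 1/√(1 − 0.996²) = 11.192
E = γm₀c² = 11.192 × 1876 MeV = 21000 MeV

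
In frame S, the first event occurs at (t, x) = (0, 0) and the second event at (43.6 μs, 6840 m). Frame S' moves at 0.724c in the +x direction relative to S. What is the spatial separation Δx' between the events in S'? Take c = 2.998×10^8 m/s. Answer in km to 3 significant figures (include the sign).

γ = 1/√(1 − 0.724²) = 1.4497
Δx' = γ(Δx − vΔt) = 1.4497 × (6840 m − 0.724×(2.998×10^8 m/s)×43.6×10^-6 s)
= 1.4497 × (-2623.6 m) = -3.80 km

Δx' ≈ -3.80 km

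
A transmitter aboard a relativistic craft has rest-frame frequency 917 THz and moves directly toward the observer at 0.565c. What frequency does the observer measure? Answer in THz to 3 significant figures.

Relativistic Doppler: f_obs = f_src √((1+β)/(1−β))
= 917 × √(1.5650/0.43500) = 917 × 1.8968 = 1740 THz

f_obs ≈ 1740 THz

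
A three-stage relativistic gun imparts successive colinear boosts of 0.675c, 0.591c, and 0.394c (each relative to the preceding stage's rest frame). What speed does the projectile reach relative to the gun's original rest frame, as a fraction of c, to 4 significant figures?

u ≈ 0.9576c

Compose boost 2: (0.591 + 0.675)/(1 + 0.591×0.675) = 1.266/1.39892 = 0.904981
Compose boost 3: (0.394 + 0.904981)/(1 + 0.394×0.904981) = 1.29898/1.35656 = 0.9576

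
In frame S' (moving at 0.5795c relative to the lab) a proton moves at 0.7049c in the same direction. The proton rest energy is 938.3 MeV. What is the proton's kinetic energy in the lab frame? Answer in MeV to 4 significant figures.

u_lab = (0.7049 + 0.5795)/(1 + 0.7049×0.5795) = 0.9118988
γ = 1/√(1 − 0.9118988²) = 2.43656
K = (γ − 1)m₀c² = (2.43656 − 1) × 938.3 = 1.43656 × 938.3 = 1348 MeV

K ≈ 1348 MeV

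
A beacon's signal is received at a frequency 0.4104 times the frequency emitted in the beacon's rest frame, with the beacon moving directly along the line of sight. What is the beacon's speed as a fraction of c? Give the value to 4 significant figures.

f_obs/f_src = √((1−β)/(1+β)) = 0.4104  ⇒  (1−β)/(1+β) = 0.168428
β = |1 − D²|/(1 + D²) = |1 − 0.168428|/(1 + 0.168428) = 0.7117

β ≈ 0.7117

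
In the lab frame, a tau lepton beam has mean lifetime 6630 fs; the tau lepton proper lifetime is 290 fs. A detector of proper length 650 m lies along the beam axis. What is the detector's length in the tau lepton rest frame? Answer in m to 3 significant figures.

L ≈ 28.4 m

Time dilation ⇒ γ = Δt/τ₀ = 6630/290 = 22.862
Length contraction: L = L₀/γ = 650/22.862 = 28.4 m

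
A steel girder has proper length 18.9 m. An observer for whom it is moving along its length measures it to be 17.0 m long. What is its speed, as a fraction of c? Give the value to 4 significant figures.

β ≈ 0.4370

γ = L₀/L = 18.9/17.0 = 1.11176
β = √(1 − 1/γ²) = 0.4370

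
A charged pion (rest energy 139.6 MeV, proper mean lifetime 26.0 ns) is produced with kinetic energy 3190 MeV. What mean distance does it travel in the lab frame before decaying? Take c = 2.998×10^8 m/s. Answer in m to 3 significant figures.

d ≈ 186 m

γ = 1 + K/(m₀c²) = 1 + 3190/139.6 = 23.851
β = √(1 − 1/γ²) = 0.99912
Dilated lifetime: γτ₀ = 23.851 × 26.0 ns = 620.13 ns
d = βc·γτ₀ = 0.99912 × (2.998×10^8 m/s) × 6.2013×10^-7 s = 186 m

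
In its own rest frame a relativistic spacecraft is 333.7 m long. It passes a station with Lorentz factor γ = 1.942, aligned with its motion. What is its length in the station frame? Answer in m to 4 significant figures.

γ = 1.942 (given)
Length contraction: L = L₀/γ = 333.7/1.942 = 171.8 m

L ≈ 171.8 m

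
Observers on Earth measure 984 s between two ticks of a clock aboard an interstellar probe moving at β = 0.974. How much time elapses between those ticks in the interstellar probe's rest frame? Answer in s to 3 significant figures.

γ = 1/√(1 − 0.974²) = 4.4141
Proper time: τ₀ = Δt/γ = 984/4.4141 = 223 s

τ₀ ≈ 223 s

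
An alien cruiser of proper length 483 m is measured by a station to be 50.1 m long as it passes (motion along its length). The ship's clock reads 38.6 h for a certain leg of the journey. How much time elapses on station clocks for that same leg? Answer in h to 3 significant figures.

Δt ≈ 372 h

Length contraction ⇒ γ = L₀/L = 483/50.1 = 9.6407
Time dilation: Δt = γτ₀ = 9.6407 × 38.6 h = 372 h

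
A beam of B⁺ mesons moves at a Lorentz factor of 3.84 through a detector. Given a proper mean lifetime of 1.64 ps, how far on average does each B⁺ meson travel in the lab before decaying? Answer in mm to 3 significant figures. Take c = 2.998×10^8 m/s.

β = √(1 − 1/γ²) = √(1 − 1/3.84²) = 0.96550
Dilated lifetime: Δt = γτ₀ = 3.84 × 1.64 ps = 6.2976 ps
d = vΔt = 0.96550c × 6.2976 ps = 2.8946×10^8 m/s × 6.2976×10^-12 s = 1.82 mm

d ≈ 1.82 mm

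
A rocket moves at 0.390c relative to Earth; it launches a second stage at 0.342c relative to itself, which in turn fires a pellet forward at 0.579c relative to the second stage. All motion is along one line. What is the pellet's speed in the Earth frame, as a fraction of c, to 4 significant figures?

u ≈ 0.8915c

Compose boost 2: (0.342 + 0.390)/(1 + 0.342×0.390) = 0.7320/1.13338 = 0.645856
Compose boost 3: (0.579 + 0.645856)/(1 + 0.579×0.645856) = 1.22486/1.37395 = 0.8915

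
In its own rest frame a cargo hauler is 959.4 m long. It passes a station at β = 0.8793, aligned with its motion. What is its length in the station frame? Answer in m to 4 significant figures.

γ = 1/√(1 − 0.8793²) = 2.09966
Length contraction: L = L₀/γ = 959.4/2.09966 = 456.9 m

L ≈ 456.9 m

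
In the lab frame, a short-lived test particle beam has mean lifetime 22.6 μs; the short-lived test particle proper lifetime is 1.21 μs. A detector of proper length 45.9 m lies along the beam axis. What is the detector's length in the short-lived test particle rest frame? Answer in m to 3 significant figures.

L ≈ 2.46 m

Time dilation ⇒ γ = Δt/τ₀ = 22.6/1.21 = 18.678
Length contraction: L = L₀/γ = 45.9/18.678 = 2.46 m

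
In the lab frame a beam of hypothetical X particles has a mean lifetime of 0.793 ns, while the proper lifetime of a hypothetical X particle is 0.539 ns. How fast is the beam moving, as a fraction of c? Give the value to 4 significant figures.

γ = Δt/τ₀ = 0.793/0.539 = 1.47124
β = √(1 − 1/γ²) = √(1 − 1/1.47124²) = 0.7335

β ≈ 0.7335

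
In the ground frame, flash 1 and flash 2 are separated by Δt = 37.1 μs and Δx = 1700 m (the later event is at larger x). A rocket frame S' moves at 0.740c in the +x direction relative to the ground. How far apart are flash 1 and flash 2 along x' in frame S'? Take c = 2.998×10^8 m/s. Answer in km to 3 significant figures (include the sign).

Δx' ≈ -9.71 km

γ = 1/√(1 − 0.740²) = 1.4868
Δx' = γ(Δx − vΔt) = 1.4868 × (1700 m − 0.740×(2.998×10^8 m/s)×37.1×10^-6 s)
= 1.4868 × (-6530.7 m) = -9.71 km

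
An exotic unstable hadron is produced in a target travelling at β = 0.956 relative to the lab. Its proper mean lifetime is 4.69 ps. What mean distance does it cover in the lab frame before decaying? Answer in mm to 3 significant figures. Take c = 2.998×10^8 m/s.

γ = 1/√(1 − 0.956²) = 3.4087
Dilated lifetime: Δt = γτ₀ = 3.4087 × 4.69 ps = 15.987 ps
d = vΔt = 0.956c × 15.987 ps = 2.8661×10^8 m/s × 1.5987×10^-11 s = 4.58 mm

d ≈ 4.58 mm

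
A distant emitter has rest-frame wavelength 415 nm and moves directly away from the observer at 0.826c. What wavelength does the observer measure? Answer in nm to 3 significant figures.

λ_obs ≈ 1340 nm

Relativistic Doppler: λ_obs = λ_src √((1+β)/(1−β))
= 415 × √(1.8260/0.17400) = 415 × 3.2395 = 1340 nm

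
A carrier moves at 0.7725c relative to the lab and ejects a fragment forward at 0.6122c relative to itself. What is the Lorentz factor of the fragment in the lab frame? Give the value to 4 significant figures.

u_lab = (0.6122 + 0.7725)/(1 + 0.6122×0.7725) = 1.3847/1.472924 = 0.9401025
γ = 1/√(1 − 0.9401025²) = 2.933

γ ≈ 2.933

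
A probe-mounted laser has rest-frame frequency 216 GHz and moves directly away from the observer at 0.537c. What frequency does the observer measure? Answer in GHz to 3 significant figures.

f_obs ≈ 119 GHz

Relativistic Doppler: f_obs = f_src √((1−β)/(1+β))
= 216 × √(0.46300/1.5370) = 216 × 0.54885 = 119 GHz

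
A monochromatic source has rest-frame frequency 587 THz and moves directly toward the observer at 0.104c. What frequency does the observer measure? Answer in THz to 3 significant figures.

f_obs ≈ 652 THz

Relativistic Doppler: f_obs = f_src √((1+β)/(1−β))
= 587 × √(1.1040/0.89600) = 587 × 1.1100 = 652 THz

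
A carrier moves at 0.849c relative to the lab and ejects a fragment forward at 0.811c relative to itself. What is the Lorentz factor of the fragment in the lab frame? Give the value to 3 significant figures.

γ ≈ 5.46

u_lab = (0.811 + 0.849)/(1 + 0.811×0.849) = 1.660/1.68854 = 0.983098
γ = 1/√(1 − 0.983098²) = 5.46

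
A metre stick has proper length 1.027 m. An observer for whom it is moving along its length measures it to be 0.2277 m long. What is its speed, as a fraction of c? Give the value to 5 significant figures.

γ = L₀/L = 1.027/0.2277 = 4.510321
β = √(1 − 1/γ²) = 0.97511

β ≈ 0.97511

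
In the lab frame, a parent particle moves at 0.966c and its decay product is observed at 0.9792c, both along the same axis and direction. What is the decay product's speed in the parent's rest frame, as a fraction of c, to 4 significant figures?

u' ≈ 0.2440c

Inverse velocity addition: u' = (u − v)/(1 − uv/c²)
= (0.9792 − 0.966)/(1 − 0.9792×0.966) = 0.01320/0.0540928 = 0.2440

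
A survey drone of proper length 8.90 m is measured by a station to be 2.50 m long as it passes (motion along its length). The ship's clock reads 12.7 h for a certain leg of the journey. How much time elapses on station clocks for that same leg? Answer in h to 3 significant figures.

Δt ≈ 45.2 h

Length contraction ⇒ γ = L₀/L = 8.90/2.50 = 3.5600
Time dilation: Δt = γτ₀ = 3.5600 × 12.7 h = 45.2 h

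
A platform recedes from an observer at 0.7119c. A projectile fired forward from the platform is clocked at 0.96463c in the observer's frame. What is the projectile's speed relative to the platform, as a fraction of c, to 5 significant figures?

Inverse velocity addition: u' = (u − v)/(1 − uv/c²)
= (0.96463 − 0.7119)/(1 − 0.96463×0.7119) = 0.25273/0.3132799 = 0.80672

u' ≈ 0.80672c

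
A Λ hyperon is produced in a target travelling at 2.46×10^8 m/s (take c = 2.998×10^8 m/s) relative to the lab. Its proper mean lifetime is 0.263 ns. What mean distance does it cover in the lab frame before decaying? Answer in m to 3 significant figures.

d ≈ 0.113 m

β = v/c = 2.46×10^8 / 2.998×10^8 = 0.82055
γ = 1/√(1 − 0.82055²) = 1.7495
Dilated lifetime: Δt = γτ₀ = 1.7495 × 0.263 ns = 0.46013 ns
d = vΔt = 0.82055c × 0.46013 ns = 2.4600×10^8 m/s × 4.6013×10^-10 s = 0.113 m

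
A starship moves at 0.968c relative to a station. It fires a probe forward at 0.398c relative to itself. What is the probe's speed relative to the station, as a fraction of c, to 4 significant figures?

u ≈ 0.9861c

Relativistic velocity addition: u = (u' + v)/(1 + u'v/c²)
= (0.398 + 0.968)/(1 + 0.398×0.968) = 1.366/1.38526 = 0.9861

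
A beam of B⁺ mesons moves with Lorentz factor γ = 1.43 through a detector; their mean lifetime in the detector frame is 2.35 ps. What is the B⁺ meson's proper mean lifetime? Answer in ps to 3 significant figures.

τ₀ ≈ 1.64 ps

γ = 1.43 (given)
Proper time: τ₀ = Δt/γ = 2.35/1.43 = 1.64 ps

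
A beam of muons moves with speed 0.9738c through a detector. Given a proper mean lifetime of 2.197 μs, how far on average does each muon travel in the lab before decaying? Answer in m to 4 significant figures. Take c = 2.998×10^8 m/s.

γ = 1/√(1 − 0.9738²) = 4.39742
Dilated lifetime: Δt = γτ₀ = 4.39742 × 2.197 μs = 9.66113 μs
d = vΔt = 0.9738c × 9.66113 μs = 2.91945×10^8 m/s × 9.66113×10^-6 s = 2821 m

d ≈ 2821 m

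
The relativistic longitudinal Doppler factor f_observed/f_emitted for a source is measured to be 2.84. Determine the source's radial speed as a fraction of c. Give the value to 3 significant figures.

β ≈ 0.779

f_obs/f_src = √((1+β)/(1−β)) = 2.84  ⇒  (1+β)/(1−β) = 8.0656
β = |1 − D²|/(1 + D²) = |1 − 8.0656|/(1 + 8.0656) = 0.779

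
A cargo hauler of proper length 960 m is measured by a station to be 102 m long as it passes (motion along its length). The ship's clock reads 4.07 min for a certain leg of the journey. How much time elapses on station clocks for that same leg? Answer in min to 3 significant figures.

Length contraction ⇒ γ = L₀/L = 960/102 = 9.4118
Time dilation: Δt = γτ₀ = 9.4118 × 4.07 min = 38.3 min

Δt ≈ 38.3 min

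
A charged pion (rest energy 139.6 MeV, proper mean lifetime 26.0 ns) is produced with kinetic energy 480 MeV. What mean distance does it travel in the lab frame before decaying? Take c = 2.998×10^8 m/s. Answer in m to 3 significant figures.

γ = 1 + K/(m₀c²) = 1 + 480/139.6 = 4.4384
β = √(1 − 1/γ²) = 0.97429
Dilated lifetime: γτ₀ = 4.4384 × 26.0 ns = 115.40 ns
d = βc·γτ₀ = 0.97429 × (2.998×10^8 m/s) × 1.1540×10^-7 s = 33.7 m

d ≈ 33.7 m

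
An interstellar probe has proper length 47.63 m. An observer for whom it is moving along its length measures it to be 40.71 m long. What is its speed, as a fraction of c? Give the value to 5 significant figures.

β ≈ 0.51910

γ = L₀/L = 47.63/40.71 = 1.169983
β = √(1 − 1/γ²) = 0.51910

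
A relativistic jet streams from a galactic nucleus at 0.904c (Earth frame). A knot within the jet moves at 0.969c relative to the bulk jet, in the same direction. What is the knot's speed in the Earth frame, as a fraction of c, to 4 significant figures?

u ≈ 0.9984c

Relativistic velocity addition: u = (u' + v)/(1 + u'v/c²)
= (0.969 + 0.904)/(1 + 0.969×0.904) = 1.873/1.87598 = 0.9984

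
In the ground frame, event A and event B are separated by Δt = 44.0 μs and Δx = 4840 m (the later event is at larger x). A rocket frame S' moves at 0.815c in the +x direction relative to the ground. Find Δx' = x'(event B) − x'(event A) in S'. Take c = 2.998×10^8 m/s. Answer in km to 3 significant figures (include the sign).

Δx' ≈ -10.2 km

γ = 1/√(1 − 0.815²) = 1.7257
Δx' = γ(Δx − vΔt) = 1.7257 × (4840 m − 0.815×(2.998×10^8 m/s)×44.0×10^-6 s)
= 1.7257 × (-5910.8 m) = -10.2 km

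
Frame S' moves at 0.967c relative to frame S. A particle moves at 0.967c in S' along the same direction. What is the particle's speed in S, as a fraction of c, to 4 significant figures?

Relativistic velocity addition: u = (u' + v)/(1 + u'v/c²)
= (0.967 + 0.967)/(1 + 0.967×0.967) = 1.934/1.93509 = 0.9994

u ≈ 0.9994c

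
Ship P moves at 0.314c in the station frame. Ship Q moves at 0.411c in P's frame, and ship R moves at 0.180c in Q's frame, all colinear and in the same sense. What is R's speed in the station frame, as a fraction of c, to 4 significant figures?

u ≈ 0.7370c

Compose boost 2: (0.411 + 0.314)/(1 + 0.411×0.314) = 0.7250/1.12905 = 0.642130
Compose boost 3: (0.180 + 0.642130)/(1 + 0.180×0.642130) = 0.822130/1.11558 = 0.7370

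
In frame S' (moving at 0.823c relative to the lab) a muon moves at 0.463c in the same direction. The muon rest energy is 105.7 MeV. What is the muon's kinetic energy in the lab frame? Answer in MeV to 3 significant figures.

K ≈ 184 MeV

u_lab = (0.463 + 0.823)/(1 + 0.463×0.823) = 0.931176
γ = 1/√(1 − 0.931176²) = 2.7430
K = (γ − 1)m₀c² = (2.7430 − 1) × 105.7 = 1.7430 × 105.7 = 184 MeV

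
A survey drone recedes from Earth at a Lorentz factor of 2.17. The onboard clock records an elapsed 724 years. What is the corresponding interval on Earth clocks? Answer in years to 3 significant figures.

Δt ≈ 1570 years

γ = 2.17 (given)
Time dilation: Δt = γτ₀ = 2.17 × 724 years = 1570 years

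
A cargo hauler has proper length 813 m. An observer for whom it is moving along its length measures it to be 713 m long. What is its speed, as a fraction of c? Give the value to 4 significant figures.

γ = L₀/L = 813/713 = 1.14025
β = √(1 − 1/γ²) = 0.4805

β ≈ 0.4805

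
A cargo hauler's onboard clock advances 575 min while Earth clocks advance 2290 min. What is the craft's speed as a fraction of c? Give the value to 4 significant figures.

β ≈ 0.9680

γ = Δt/τ₀ = 2290/575 = 3.98261
β = √(1 − 1/γ²) = √(1 − 1/3.98261²) = 0.9680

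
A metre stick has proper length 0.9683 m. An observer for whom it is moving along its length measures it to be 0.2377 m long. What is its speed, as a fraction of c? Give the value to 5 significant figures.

γ = L₀/L = 0.9683/0.2377 = 4.073622
β = √(1 − 1/γ²) = 0.96940

β ≈ 0.96940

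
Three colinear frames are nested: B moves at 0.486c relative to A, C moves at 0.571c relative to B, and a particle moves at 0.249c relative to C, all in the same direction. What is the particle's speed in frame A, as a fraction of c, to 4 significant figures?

u ≈ 0.8925c

Compose boost 2: (0.571 + 0.486)/(1 + 0.571×0.486) = 1.057/1.27751 = 0.827393
Compose boost 3: (0.249 + 0.827393)/(1 + 0.249×0.827393) = 1.07639/1.20602 = 0.8925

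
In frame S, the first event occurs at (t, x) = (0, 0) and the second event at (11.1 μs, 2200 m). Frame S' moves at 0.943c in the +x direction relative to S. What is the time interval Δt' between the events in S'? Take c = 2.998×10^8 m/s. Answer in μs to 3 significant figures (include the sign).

Δt' ≈ 12.6 μs

γ = 1/√(1 − 0.943²) = 3.0049
Δt' = γ(Δt − vΔx/c²) = 3.0049 × (11.1 μs − 0.943×2200 m / (2.998×10^8 m/s))
= 3.0049 × (4.1801 μs) = 12.6 μs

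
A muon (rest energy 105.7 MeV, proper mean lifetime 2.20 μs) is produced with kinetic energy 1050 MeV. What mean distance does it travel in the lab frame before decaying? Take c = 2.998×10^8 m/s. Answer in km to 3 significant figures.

γ = 1 + K/(m₀c²) = 1 + 1050/105.7 = 10.934
β = √(1 − 1/γ²) = 0.99581
Dilated lifetime: γτ₀ = 10.934 × 2.20 μs = 24.054 μs
d = βc·γτ₀ = 0.99581 × (2.998×10^8 m/s) × 2.4054×10^-5 s = 7.18 km

d ≈ 7.18 km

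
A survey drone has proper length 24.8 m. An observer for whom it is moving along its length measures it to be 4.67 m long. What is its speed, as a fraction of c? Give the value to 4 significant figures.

γ = L₀/L = 24.8/4.67 = 5.31049
β = √(1 − 1/γ²) = 0.9821

β ≈ 0.9821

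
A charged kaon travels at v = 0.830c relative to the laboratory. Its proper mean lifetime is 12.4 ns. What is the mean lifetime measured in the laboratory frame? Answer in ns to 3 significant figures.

Δt ≈ 22.2 ns

γ = 1/√(1 − 0.830²) = 1.7929
Time dilation: Δt = γτ₀ = 1.7929 × 12.4 ns = 22.2 ns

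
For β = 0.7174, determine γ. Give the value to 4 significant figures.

γ ≈ 1.435

γ = 1/√(1 − β²) = 1/√(1 − 0.7174²) = 1/√(0.485337) = 1.435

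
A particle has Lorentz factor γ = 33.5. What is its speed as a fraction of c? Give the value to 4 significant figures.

β = √(1 − 1/γ²) = √(1 − 1/33.5²) = √(0.999109) = 0.9996

β ≈ 0.9996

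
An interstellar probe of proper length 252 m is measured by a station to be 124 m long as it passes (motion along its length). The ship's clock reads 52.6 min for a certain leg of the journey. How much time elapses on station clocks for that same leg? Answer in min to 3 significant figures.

Δt ≈ 107 min

Length contraction ⇒ γ = L₀/L = 252/124 = 2.0323
Time dilation: Δt = γτ₀ = 2.0323 × 52.6 min = 107 min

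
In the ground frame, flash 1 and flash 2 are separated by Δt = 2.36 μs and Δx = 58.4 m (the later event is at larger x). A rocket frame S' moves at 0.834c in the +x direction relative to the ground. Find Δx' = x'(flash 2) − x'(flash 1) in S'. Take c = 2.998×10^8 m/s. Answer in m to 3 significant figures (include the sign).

Δx' ≈ -964 m

γ = 1/√(1 − 0.834²) = 1.8124
Δx' = γ(Δx − vΔt) = 1.8124 × (58.4 m − 0.834×(2.998×10^8 m/s)×2.36×10^-6 s)
= 1.8124 × (-531.68 m) = -964 m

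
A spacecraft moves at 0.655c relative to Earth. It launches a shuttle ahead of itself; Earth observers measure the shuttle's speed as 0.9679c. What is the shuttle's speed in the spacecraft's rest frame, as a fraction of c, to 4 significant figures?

u' ≈ 0.8549c

Inverse velocity addition: u' = (u − v)/(1 − uv/c²)
= (0.9679 − 0.655)/(1 − 0.9679×0.655) = 0.3129/0.366026 = 0.8549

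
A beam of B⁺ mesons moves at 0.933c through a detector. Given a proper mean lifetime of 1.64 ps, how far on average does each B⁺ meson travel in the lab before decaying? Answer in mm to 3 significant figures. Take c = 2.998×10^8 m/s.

γ = 1/√(1 − 0.933²) = 2.7787
Dilated lifetime: Δt = γτ₀ = 2.7787 × 1.64 ps = 4.5571 ps
d = vΔt = 0.933c × 4.5571 ps = 2.7971×10^8 m/s × 4.5571×10^-12 s = 1.27 mm

d ≈ 1.27 mm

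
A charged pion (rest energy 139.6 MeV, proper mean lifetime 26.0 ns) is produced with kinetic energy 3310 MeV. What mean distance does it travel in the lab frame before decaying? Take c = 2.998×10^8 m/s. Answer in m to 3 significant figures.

γ = 1 + K/(m₀c²) = 1 + 3310/139.6 = 24.711
β = √(1 − 1/γ²) = 0.99918
Dilated lifetime: γτ₀ = 24.711 × 26.0 ns = 642.48 ns
d = βc·γτ₀ = 0.99918 × (2.998×10^8 m/s) × 6.4248×10^-7 s = 192 m

d ≈ 192 m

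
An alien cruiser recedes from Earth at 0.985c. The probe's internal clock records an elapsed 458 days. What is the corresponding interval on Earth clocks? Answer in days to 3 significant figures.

Δt ≈ 2650 days

γ = 1/√(1 − 0.985²) = 5.7953
Time dilation: Δt = γτ₀ = 5.7953 × 458 days = 2650 days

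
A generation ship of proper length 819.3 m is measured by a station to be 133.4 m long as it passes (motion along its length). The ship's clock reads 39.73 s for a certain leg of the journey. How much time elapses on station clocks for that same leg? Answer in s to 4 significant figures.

Δt ≈ 244.0 s

Length contraction ⇒ γ = L₀/L = 819.3/133.4 = 6.14168
Time dilation: Δt = γτ₀ = 6.14168 × 39.73 s = 244.0 s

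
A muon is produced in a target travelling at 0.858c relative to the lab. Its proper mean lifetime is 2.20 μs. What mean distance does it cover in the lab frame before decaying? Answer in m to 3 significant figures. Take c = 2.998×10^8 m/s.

d ≈ 1100 m

γ = 1/√(1 − 0.858²) = 1.9469
Dilated lifetime: Δt = γτ₀ = 1.9469 × 2.20 μs = 4.2831 μs
d = vΔt = 0.858c × 4.2831 μs = 2.5723×10^8 m/s × 4.2831×10^-6 s = 1100 m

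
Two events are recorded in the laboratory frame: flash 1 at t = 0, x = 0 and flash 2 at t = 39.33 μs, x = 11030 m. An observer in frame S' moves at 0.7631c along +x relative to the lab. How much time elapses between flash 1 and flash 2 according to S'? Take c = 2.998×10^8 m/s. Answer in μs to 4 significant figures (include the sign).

γ = 1/√(1 − 0.7631²) = 1.54732
Δt' = γ(Δt − vΔx/c²) = 1.54732 × (39.33 μs − 0.7631×11030 m / (2.998×10^8 m/s))
= 1.54732 × (11.2546 μs) = 17.41 μs

Δt' ≈ 17.41 μs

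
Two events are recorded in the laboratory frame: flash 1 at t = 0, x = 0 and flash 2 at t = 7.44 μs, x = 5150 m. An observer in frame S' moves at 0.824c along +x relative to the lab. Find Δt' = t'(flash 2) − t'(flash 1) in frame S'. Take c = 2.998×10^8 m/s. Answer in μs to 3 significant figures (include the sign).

Δt' ≈ -11.9 μs

γ = 1/√(1 − 0.824²) = 1.7649
Δt' = γ(Δt − vΔx/c²) = 1.7649 × (7.44 μs − 0.824×5150 m / (2.998×10^8 m/s))
= 1.7649 × (-6.7148 μs) = -11.9 μs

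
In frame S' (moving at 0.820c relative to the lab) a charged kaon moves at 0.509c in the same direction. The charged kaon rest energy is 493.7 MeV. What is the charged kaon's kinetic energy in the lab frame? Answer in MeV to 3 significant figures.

u_lab = (0.509 + 0.820)/(1 + 0.509×0.820) = 0.937646
γ = 1/√(1 − 0.937646²) = 2.8769
K = (γ − 1)m₀c² = (2.8769 − 1) × 493.7 = 1.8769 × 493.7 = 927 MeV

K ≈ 927 MeV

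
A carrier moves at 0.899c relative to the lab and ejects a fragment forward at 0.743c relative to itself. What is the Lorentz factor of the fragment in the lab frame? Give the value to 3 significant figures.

u_lab = (0.743 + 0.899)/(1 + 0.743×0.899) = 1.642/1.66796 = 0.984438
γ = 1/√(1 − 0.984438²) = 5.69

γ ≈ 5.69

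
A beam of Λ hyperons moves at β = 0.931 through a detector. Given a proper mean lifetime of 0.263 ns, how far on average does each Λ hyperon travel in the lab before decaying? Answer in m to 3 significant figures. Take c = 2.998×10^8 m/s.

γ = 1/√(1 − 0.931²) = 2.7396
Dilated lifetime: Δt = γτ₀ = 2.7396 × 0.263 ns = 0.72051 ns
d = vΔt = 0.931c × 0.72051 ns = 2.7911×10^8 m/s × 7.2051×10^-10 s = 0.201 m

d ≈ 0.201 m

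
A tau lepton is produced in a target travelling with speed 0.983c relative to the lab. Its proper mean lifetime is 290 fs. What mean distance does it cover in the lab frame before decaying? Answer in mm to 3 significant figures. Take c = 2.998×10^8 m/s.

γ = 1/√(1 − 0.983²) = 5.4465
Dilated lifetime: Δt = γτ₀ = 5.4465 × 290 fs = 1579.5 fs
d = vΔt = 0.983c × 1579.5 fs = 2.9470×10^8 m/s × 1.5795×10^-12 s = 0.465 mm

d ≈ 0.465 mm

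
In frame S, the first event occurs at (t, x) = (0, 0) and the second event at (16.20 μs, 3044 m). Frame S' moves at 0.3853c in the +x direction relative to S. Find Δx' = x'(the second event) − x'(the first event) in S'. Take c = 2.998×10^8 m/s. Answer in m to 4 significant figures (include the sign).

Δx' ≈ 1271 m

γ = 1/√(1 − 0.3853²) = 1.08367
Δx' = γ(Δx − vΔt) = 1.08367 × (3044 m − 0.3853×(2.998×10^8 m/s)×16.20×10^-6 s)
= 1.08367 × (1172.69 m) = 1271 m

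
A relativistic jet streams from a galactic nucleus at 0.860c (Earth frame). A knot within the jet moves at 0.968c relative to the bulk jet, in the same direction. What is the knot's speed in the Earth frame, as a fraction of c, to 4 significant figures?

u ≈ 0.9976c

Relativistic velocity addition: u = (u' + v)/(1 + u'v/c²)
= (0.968 + 0.860)/(1 + 0.968×0.860) = 1.828/1.83248 = 0.9976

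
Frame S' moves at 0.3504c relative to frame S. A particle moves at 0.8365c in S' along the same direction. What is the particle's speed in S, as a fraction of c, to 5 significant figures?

u ≈ 0.91786c

Relativistic velocity addition: u = (u' + v)/(1 + u'v/c²)
= (0.8365 + 0.3504)/(1 + 0.8365×0.3504) = 1.1869/1.293110 = 0.91786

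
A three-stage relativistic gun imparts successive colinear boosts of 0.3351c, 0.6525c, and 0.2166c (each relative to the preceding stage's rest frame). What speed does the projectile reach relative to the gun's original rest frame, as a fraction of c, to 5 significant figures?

Compose boost 2: (0.6525 + 0.3351)/(1 + 0.6525×0.3351) = 0.98760/1.218653 = 0.8104031
Compose boost 3: (0.2166 + 0.8104031)/(1 + 0.2166×0.8104031) = 1.027003/1.175533 = 0.87365

u ≈ 0.87365c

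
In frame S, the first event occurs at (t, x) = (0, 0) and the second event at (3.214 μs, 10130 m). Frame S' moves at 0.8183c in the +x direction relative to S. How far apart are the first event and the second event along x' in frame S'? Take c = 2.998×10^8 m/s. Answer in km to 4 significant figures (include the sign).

γ = 1/√(1 − 0.8183²) = 1.73976
Δx' = γ(Δx − vΔt) = 1.73976 × (10130 m − 0.8183×(2.998×10^8 m/s)×3.214×10^-6 s)
= 1.73976 × (9341.52 m) = 16.25 km

Δx' ≈ 16.25 km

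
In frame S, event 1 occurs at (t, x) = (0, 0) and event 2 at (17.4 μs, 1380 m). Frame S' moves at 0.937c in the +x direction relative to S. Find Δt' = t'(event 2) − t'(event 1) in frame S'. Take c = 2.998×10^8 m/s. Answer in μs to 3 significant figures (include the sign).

Δt' ≈ 37.5 μs

γ = 1/√(1 − 0.937²) = 2.8626
Δt' = γ(Δt − vΔx/c²) = 2.8626 × (17.4 μs − 0.937×1380 m / (2.998×10^8 m/s))
= 2.8626 × (13.087 μs) = 37.5 μs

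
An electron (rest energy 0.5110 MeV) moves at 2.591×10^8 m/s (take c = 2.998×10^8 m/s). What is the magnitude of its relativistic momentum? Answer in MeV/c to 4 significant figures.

p ≈ 0.8779 MeV/c

β = v/c = 2.591×10^8 / 2.998×10^8 = 0.864243
γ = 1/√(1 − 0.864243²) = 1.98778
p = γβm₀c = 1.98778 × 0.864243 × 0.5110 MeV/c = 0.8779 MeV/c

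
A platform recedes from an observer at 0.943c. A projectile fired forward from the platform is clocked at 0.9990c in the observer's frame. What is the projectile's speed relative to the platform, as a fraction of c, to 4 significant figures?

Inverse velocity addition: u' = (u − v)/(1 − uv/c²)
= (0.9990 − 0.943)/(1 − 0.9990×0.943) = 0.05600/0.0579430 = 0.9665

u' ≈ 0.9665c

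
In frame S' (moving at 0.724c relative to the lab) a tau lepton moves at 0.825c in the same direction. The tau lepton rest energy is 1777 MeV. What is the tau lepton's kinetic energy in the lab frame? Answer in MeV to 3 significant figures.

K ≈ 5500 MeV

u_lab = (0.825 + 0.724)/(1 + 0.825×0.724) = 0.969761
γ = 1/√(1 − 0.969761²) = 4.0974
K = (γ − 1)m₀c² = (4.0974 − 1) × 1777 = 3.0974 × 1777 = 5500 MeV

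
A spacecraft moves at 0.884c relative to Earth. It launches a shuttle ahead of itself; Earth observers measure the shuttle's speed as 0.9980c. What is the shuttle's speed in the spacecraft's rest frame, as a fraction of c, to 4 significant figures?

u' ≈ 0.9680c

Inverse velocity addition: u' = (u − v)/(1 − uv/c²)
= (0.9980 − 0.884)/(1 − 0.9980×0.884) = 0.1140/0.117768 = 0.9680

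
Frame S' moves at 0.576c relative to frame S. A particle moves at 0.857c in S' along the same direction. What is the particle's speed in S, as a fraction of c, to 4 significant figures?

Relativistic velocity addition: u = (u' + v)/(1 + u'v/c²)
= (0.857 + 0.576)/(1 + 0.857×0.576) = 1.433/1.49363 = 0.9594

u ≈ 0.9594c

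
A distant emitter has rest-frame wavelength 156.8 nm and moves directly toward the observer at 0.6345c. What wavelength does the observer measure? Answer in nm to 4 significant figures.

Relativistic Doppler: λ_obs = λ_src √((1−β)/(1+β))
= 156.8 × √(0.365500/1.63450) = 156.8 × 0.472880 = 74.15 nm

λ_obs ≈ 74.15 nm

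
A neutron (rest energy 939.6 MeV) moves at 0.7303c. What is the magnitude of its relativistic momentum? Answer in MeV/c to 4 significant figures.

p ≈ 1004 MeV/c

γ = 1/√(1 − 0.7303²) = 1.46386
p = γβm₀c = 1.46386 × 0.7303 × 939.6 MeV/c = 1004 MeV/c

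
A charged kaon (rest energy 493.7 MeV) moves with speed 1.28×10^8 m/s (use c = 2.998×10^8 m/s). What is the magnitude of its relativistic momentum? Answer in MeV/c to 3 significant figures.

p ≈ 233 MeV/c

β = v/c = 1.28×10^8 / 2.998×10^8 = 0.42695
γ = 1/√(1 − 0.42695²) = 1.1059
p = γβm₀c = 1.1059 × 0.42695 × 493.7 MeV/c = 233 MeV/c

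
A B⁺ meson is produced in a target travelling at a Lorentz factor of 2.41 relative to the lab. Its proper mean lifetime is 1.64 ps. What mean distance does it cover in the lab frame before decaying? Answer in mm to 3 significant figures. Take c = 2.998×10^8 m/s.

d ≈ 1.08 mm

β = √(1 − 1/γ²) = √(1 − 1/2.41²) = 0.90985
Dilated lifetime: Δt = γτ₀ = 2.41 × 1.64 ps = 3.9524 ps
d = vΔt = 0.90985c × 3.9524 ps = 2.7277×10^8 m/s × 3.9524×10^-12 s = 1.08 mm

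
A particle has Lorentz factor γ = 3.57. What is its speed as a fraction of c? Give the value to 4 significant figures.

β = √(1 − 1/γ²) = √(1 − 1/3.57²) = √(0.921537) = 0.9600

β ≈ 0.9600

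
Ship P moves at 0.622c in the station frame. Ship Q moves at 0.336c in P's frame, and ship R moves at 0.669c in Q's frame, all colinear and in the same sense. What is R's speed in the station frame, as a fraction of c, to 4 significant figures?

Compose boost 2: (0.336 + 0.622)/(1 + 0.336×0.622) = 0.9580/1.20899 = 0.792396
Compose boost 3: (0.669 + 0.792396)/(1 + 0.669×0.792396) = 1.46140/1.53011 = 0.9551

u ≈ 0.9551c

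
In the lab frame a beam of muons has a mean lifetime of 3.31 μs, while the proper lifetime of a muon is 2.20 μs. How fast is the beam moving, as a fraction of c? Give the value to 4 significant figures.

β ≈ 0.7472

γ = Δt/τ₀ = 3.31/2.20 = 1.50455
β = √(1 − 1/γ²) = √(1 − 1/1.50455²) = 0.7472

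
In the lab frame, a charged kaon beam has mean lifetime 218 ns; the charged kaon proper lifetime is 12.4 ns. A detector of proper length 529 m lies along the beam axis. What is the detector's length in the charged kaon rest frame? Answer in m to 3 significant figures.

L ≈ 30.1 m

Time dilation ⇒ γ = Δt/τ₀ = 218/12.4 = 17.581
Length contraction: L = L₀/γ = 529/17.581 = 30.1 m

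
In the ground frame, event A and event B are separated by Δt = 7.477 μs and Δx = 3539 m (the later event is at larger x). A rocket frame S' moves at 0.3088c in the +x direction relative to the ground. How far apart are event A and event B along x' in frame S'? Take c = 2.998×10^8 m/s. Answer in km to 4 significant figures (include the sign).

γ = 1/√(1 − 0.3088²) = 1.05138
Δx' = γ(Δx − vΔt) = 1.05138 × (3539 m − 0.3088×(2.998×10^8 m/s)×7.477×10^-6 s)
= 1.05138 × (2846.79 m) = 2.993 km

Δx' ≈ 2.993 km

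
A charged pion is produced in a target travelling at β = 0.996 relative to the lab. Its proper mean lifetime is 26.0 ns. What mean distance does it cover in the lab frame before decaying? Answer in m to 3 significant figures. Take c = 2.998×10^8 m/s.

d ≈ 86.9 m

γ = 1/√(1 − 0.996²) = 11.192
Dilated lifetime: Δt = γτ₀ = 11.192 × 26.0 ns = 290.98 ns
d = vΔt = 0.996c × 290.98 ns = 2.9860×10^8 m/s × 2.9098×10^-7 s = 86.9 m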